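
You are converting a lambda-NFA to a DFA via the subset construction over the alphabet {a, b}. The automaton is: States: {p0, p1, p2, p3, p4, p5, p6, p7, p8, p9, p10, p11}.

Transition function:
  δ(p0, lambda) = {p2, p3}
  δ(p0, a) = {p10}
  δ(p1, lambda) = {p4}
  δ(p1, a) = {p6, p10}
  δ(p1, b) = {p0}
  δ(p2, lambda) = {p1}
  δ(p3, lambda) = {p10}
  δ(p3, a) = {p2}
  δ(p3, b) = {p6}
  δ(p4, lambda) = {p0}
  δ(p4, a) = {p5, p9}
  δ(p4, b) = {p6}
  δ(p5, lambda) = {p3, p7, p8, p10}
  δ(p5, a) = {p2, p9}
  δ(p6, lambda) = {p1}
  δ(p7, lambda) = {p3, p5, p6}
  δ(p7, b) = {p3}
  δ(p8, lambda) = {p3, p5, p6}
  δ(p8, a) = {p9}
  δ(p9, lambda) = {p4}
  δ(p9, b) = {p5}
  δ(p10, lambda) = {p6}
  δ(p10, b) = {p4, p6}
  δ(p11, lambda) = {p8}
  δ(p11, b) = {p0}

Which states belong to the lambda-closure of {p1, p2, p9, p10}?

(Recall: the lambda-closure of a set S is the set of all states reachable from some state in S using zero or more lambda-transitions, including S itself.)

{p0, p1, p2, p3, p4, p6, p9, p10}

Start with {p1, p2, p9, p10}.
From p1 via lambda: add p4.
From p10 via lambda: add p6.
From p4 via lambda: add p0.
From p0 via lambda: add p3.
No new states can be added; the closed set is {p0, p1, p2, p3, p4, p6, p9, p10}.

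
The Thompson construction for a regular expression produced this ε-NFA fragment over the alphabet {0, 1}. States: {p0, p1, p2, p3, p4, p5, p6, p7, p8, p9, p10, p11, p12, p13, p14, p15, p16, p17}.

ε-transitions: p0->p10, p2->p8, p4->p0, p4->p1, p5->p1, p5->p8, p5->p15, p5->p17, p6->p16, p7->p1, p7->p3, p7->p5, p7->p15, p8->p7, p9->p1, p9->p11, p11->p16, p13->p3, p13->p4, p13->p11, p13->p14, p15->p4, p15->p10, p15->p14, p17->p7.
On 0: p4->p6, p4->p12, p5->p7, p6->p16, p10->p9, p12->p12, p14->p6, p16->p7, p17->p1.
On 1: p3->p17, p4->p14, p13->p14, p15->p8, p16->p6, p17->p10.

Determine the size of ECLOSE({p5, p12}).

Start with {p5, p12}.
From p5 via ε: add p1, p8, p15, p17.
From p8 via ε: add p7.
From p15 via ε: add p4, p10, p14.
From p4 via ε: add p0.
From p7 via ε: add p3.
ε-closure = {p0, p1, p3, p4, p5, p7, p8, p10, p12, p14, p15, p17}, which has 12 states.

12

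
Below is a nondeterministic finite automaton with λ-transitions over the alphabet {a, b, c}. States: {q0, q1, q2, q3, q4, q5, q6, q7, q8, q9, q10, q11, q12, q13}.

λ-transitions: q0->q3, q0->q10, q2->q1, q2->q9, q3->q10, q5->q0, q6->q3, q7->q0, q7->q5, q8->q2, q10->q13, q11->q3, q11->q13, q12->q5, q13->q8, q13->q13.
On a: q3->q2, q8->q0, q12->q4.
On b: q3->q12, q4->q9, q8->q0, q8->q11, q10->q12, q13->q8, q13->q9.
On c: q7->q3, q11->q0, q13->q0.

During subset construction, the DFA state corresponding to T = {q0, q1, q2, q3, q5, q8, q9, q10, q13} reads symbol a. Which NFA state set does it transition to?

{q0, q1, q2, q3, q8, q9, q10, q13}

q3 on a → {q2}.
q8 on a → {q0}.
No a-transition from q0, q1, q2, q5, q9, q10, q13.
Union after reading a: {q0, q2}.
Now take the λ-closure:
From q0 via λ: add q3, q10.
From q2 via λ: add q1, q9.
From q10 via λ: add q13.
From q13 via λ: add q8.
No new states can be added; the closed set is {q0, q1, q2, q3, q8, q9, q10, q13}.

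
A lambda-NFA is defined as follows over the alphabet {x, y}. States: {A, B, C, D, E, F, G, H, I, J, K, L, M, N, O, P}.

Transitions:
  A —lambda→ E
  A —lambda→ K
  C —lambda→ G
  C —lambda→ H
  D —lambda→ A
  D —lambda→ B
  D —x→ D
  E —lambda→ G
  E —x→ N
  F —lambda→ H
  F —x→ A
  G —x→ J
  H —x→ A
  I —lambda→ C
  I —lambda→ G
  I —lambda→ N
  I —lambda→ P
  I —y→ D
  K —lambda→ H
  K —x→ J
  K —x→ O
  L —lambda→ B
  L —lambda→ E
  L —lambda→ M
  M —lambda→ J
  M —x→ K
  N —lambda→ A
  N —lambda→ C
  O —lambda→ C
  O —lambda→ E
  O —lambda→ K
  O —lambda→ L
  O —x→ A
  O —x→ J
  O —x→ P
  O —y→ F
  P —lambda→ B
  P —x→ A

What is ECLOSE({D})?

Start with {D}.
From D via lambda: add A, B.
From A via lambda: add E, K.
From E via lambda: add G.
From K via lambda: add H.
No new states can be added; the closed set is {A, B, D, E, G, H, K}.

{A, B, D, E, G, H, K}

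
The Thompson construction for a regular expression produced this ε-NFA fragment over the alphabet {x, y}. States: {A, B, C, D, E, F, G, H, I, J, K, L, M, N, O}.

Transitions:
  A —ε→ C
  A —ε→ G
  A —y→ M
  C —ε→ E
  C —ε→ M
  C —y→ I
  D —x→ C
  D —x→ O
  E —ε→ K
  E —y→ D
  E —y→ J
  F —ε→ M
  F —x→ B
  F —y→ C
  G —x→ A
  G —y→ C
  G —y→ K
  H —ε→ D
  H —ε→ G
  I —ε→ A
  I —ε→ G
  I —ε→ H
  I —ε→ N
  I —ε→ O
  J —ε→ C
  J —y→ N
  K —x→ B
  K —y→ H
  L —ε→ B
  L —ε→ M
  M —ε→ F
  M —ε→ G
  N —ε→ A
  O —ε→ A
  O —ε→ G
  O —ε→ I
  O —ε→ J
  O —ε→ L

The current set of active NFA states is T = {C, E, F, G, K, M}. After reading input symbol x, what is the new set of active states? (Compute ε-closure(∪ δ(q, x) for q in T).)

F on x → {B}.
G on x → {A}.
K on x → {B}.
No x-transition from C, E, M.
Union after reading x: {A, B}.
Now take the ε-closure:
From A via ε: add C, G.
From C via ε: add E, M.
From E via ε: add K.
From M via ε: add F.
No new states can be added; the closed set is {A, B, C, E, F, G, K, M}.

{A, B, C, E, F, G, K, M}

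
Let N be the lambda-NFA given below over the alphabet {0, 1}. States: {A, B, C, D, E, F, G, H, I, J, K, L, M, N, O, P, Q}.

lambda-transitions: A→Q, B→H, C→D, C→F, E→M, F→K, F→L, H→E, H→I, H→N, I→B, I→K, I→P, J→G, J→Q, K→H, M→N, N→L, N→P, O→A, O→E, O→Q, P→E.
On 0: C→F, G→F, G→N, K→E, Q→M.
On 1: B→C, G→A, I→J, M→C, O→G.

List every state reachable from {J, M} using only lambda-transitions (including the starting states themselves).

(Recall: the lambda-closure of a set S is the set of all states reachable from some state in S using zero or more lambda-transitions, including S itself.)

Start with {J, M}.
From J via lambda: add G, Q.
From M via lambda: add N.
From N via lambda: add L, P.
From P via lambda: add E.
No new states can be added; the closed set is {E, G, J, L, M, N, P, Q}.

{E, G, J, L, M, N, P, Q}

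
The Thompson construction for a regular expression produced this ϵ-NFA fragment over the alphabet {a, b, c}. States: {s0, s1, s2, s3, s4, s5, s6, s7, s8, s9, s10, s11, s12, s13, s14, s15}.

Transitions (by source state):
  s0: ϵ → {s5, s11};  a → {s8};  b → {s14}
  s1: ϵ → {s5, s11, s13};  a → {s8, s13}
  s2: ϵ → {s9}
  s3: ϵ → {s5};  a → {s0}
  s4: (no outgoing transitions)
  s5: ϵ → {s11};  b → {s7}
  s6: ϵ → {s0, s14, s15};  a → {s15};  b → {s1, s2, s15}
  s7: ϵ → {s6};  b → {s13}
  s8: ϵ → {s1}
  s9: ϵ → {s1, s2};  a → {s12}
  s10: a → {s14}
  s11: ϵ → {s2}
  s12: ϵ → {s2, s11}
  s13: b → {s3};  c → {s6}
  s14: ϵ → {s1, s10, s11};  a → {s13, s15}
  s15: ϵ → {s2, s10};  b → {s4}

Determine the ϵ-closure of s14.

{s1, s2, s5, s9, s10, s11, s13, s14}

Start with {s14}.
From s14 via ϵ: add s1, s10, s11.
From s1 via ϵ: add s5, s13.
From s11 via ϵ: add s2.
From s2 via ϵ: add s9.
No new states can be added; the closed set is {s1, s2, s5, s9, s10, s11, s13, s14}.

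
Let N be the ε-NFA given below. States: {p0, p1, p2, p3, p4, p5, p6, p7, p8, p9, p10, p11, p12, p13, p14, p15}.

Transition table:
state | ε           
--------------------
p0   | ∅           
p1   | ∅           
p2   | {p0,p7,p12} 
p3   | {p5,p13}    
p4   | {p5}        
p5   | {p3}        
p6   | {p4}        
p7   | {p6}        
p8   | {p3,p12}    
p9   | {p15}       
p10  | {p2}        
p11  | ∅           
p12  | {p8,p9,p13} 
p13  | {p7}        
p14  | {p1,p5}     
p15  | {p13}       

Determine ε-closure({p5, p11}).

Start with {p5, p11}.
From p5 via ε: add p3.
From p3 via ε: add p13.
From p13 via ε: add p7.
From p7 via ε: add p6.
From p6 via ε: add p4.
No new states can be added; the closed set is {p3, p4, p5, p6, p7, p11, p13}.

{p3, p4, p5, p6, p7, p11, p13}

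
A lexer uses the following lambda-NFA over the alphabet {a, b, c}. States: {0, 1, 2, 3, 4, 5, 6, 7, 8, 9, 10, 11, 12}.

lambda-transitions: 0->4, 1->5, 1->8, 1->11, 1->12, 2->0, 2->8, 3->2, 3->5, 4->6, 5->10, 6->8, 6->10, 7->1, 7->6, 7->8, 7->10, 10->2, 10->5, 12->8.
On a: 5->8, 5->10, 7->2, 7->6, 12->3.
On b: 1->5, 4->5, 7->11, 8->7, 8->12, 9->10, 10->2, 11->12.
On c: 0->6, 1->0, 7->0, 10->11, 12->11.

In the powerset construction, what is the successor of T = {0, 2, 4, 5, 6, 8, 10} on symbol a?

5 on a → {8, 10}.
No a-transition from 0, 2, 4, 6, 8, 10.
Union after reading a: {8, 10}.
Now take the lambda-closure:
From 10 via lambda: add 2, 5.
From 2 via lambda: add 0.
From 0 via lambda: add 4.
From 4 via lambda: add 6.
No new states can be added; the closed set is {0, 2, 4, 5, 6, 8, 10}.

{0, 2, 4, 5, 6, 8, 10}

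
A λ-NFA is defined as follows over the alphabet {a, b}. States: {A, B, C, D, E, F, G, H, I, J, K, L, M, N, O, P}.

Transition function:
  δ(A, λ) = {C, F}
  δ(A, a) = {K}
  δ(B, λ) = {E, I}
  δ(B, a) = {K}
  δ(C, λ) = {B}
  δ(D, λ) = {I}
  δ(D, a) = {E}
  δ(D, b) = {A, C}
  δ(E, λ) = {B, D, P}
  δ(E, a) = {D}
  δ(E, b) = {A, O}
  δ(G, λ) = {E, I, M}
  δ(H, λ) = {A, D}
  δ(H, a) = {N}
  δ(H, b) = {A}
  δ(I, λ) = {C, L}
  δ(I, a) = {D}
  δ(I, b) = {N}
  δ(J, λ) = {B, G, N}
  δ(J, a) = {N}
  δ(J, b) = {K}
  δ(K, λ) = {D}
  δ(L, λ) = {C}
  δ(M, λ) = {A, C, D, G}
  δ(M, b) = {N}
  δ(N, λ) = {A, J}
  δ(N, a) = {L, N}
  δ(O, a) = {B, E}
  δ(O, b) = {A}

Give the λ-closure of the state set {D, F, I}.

Start with {D, F, I}.
From I via λ: add C, L.
From C via λ: add B.
From B via λ: add E.
From E via λ: add P.
No new states can be added; the closed set is {B, C, D, E, F, I, L, P}.

{B, C, D, E, F, I, L, P}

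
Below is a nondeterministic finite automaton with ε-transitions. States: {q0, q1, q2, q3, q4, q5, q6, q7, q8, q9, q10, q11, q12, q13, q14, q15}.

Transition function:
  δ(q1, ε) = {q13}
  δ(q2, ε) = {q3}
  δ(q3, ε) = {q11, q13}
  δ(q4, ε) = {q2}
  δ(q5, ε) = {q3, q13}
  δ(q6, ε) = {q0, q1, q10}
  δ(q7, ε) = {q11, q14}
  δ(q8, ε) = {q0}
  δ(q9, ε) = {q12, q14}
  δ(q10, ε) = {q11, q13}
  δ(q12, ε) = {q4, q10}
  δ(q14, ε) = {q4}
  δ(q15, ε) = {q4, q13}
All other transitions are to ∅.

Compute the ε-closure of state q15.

{q2, q3, q4, q11, q13, q15}

Start with {q15}.
From q15 via ε: add q4, q13.
From q4 via ε: add q2.
From q2 via ε: add q3.
From q3 via ε: add q11.
No new states can be added; the closed set is {q2, q3, q4, q11, q13, q15}.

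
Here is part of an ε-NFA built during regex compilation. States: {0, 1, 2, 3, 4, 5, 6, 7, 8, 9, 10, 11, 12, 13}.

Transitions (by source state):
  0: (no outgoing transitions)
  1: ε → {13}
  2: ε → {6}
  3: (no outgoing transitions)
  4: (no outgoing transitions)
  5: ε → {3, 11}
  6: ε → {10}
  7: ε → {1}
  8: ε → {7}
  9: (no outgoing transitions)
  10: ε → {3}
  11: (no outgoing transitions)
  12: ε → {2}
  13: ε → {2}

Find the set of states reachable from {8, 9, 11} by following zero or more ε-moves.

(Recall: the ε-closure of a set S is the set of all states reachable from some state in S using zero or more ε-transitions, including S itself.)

Start with {8, 9, 11}.
From 8 via ε: add 7.
From 7 via ε: add 1.
From 1 via ε: add 13.
From 13 via ε: add 2.
From 2 via ε: add 6.
From 6 via ε: add 10.
From 10 via ε: add 3.
No new states can be added; the closed set is {1, 2, 3, 6, 7, 8, 9, 10, 11, 13}.

{1, 2, 3, 6, 7, 8, 9, 10, 11, 13}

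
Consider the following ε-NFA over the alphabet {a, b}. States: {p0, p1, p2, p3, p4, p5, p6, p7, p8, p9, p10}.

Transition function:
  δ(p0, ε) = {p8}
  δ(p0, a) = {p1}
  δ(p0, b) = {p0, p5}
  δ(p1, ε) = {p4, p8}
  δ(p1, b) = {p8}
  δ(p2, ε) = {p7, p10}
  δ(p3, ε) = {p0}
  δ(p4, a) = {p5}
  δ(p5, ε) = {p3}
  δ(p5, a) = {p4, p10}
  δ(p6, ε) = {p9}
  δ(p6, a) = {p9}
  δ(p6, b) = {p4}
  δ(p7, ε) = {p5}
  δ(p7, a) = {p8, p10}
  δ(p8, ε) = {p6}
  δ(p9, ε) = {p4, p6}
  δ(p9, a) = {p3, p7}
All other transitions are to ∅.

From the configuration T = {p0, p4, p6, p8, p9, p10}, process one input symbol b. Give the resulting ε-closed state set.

p0 on b → {p0, p5}.
p6 on b → {p4}.
No b-transition from p4, p8, p9, p10.
Union after reading b: {p0, p4, p5}.
Now take the ε-closure:
From p0 via ε: add p8.
From p5 via ε: add p3.
From p8 via ε: add p6.
From p6 via ε: add p9.
No new states can be added; the closed set is {p0, p3, p4, p5, p6, p8, p9}.

{p0, p3, p4, p5, p6, p8, p9}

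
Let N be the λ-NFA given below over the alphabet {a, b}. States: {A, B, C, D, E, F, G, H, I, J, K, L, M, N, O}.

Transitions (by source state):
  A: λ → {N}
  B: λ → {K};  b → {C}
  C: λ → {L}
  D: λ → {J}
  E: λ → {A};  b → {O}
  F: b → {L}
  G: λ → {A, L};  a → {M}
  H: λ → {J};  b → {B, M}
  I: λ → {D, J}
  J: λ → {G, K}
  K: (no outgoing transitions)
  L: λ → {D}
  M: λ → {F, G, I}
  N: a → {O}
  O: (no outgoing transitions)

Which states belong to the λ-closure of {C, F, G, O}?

{A, C, D, F, G, J, K, L, N, O}

Start with {C, F, G, O}.
From C via λ: add L.
From G via λ: add A.
From A via λ: add N.
From L via λ: add D.
From D via λ: add J.
From J via λ: add K.
No new states can be added; the closed set is {A, C, D, F, G, J, K, L, N, O}.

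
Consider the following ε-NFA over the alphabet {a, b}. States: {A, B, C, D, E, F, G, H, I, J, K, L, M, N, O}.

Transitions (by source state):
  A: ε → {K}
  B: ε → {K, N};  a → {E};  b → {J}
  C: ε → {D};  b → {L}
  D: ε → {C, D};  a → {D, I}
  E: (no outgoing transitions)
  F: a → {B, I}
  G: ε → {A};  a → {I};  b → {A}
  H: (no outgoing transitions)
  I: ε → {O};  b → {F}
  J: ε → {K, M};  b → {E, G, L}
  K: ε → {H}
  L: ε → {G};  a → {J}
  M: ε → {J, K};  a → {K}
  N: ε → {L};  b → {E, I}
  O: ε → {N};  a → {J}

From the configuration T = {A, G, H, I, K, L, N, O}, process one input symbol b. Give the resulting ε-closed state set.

G on b → {A}.
I on b → {F}.
N on b → {E, I}.
No b-transition from A, H, K, L, O.
Union after reading b: {A, E, F, I}.
Now take the ε-closure:
From A via ε: add K.
From I via ε: add O.
From K via ε: add H.
From O via ε: add N.
From N via ε: add L.
From L via ε: add G.
No new states can be added; the closed set is {A, E, F, G, H, I, K, L, N, O}.

{A, E, F, G, H, I, K, L, N, O}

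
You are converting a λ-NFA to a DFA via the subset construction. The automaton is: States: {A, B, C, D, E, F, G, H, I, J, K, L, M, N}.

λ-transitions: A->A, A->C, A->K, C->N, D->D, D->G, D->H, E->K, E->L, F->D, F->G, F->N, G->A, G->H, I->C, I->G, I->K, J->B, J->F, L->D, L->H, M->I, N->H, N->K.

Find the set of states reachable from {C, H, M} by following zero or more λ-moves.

{A, C, G, H, I, K, M, N}

Start with {C, H, M}.
From C via λ: add N.
From M via λ: add I.
From I via λ: add G, K.
From G via λ: add A.
No new states can be added; the closed set is {A, C, G, H, I, K, M, N}.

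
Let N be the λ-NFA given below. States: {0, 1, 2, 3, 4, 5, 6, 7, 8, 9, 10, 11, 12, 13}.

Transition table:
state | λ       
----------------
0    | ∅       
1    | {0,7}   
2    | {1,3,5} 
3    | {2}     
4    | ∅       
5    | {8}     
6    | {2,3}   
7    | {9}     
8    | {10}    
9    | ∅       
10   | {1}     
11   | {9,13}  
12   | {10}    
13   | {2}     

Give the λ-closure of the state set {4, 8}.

{0, 1, 4, 7, 8, 9, 10}

Start with {4, 8}.
From 8 via λ: add 10.
From 10 via λ: add 1.
From 1 via λ: add 0, 7.
From 7 via λ: add 9.
No new states can be added; the closed set is {0, 1, 4, 7, 8, 9, 10}.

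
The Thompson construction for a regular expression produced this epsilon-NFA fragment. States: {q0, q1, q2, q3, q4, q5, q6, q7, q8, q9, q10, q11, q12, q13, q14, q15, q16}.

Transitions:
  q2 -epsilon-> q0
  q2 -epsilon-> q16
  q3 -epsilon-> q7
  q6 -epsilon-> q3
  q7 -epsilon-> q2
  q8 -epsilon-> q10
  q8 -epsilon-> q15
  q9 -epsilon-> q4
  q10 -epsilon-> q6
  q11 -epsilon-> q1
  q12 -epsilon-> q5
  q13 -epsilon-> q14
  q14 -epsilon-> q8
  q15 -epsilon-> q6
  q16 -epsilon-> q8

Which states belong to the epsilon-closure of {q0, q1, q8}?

{q0, q1, q2, q3, q6, q7, q8, q10, q15, q16}

Start with {q0, q1, q8}.
From q8 via epsilon: add q10, q15.
From q10 via epsilon: add q6.
From q6 via epsilon: add q3.
From q3 via epsilon: add q7.
From q7 via epsilon: add q2.
From q2 via epsilon: add q16.
No new states can be added; the closed set is {q0, q1, q2, q3, q6, q7, q8, q10, q15, q16}.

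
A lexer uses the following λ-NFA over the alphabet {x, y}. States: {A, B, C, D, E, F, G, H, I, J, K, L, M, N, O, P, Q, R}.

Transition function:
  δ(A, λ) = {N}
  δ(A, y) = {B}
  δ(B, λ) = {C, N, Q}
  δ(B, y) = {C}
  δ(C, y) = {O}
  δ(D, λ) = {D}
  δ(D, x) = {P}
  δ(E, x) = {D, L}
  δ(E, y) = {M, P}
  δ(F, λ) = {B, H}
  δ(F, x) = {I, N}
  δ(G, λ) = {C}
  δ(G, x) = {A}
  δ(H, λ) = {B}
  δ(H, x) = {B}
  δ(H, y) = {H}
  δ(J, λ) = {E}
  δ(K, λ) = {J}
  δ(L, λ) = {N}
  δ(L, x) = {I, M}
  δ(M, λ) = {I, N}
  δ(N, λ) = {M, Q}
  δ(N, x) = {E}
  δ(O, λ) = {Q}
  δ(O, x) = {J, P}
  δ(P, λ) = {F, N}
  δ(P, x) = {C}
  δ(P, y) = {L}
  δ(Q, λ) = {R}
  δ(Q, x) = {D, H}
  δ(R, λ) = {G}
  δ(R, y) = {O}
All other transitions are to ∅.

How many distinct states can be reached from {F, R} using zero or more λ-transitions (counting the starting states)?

10

Start with {F, R}.
From F via λ: add B, H.
From R via λ: add G.
From B via λ: add C, N, Q.
From N via λ: add M.
From M via λ: add I.
λ-closure = {B, C, F, G, H, I, M, N, Q, R}, which has 10 states.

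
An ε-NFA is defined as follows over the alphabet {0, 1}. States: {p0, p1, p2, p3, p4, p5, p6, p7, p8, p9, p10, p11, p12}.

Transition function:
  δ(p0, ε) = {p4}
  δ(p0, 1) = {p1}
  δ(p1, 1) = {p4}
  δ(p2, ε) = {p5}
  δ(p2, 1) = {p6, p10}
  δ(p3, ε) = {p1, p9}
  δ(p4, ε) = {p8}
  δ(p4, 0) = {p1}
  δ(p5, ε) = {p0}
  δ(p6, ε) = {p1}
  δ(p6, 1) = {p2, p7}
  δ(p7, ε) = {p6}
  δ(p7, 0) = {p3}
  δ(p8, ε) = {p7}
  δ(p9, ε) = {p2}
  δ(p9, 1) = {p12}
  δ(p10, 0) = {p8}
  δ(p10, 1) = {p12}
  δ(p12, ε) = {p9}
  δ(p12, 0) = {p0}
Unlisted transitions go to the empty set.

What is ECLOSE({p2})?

Start with {p2}.
From p2 via ε: add p5.
From p5 via ε: add p0.
From p0 via ε: add p4.
From p4 via ε: add p8.
From p8 via ε: add p7.
From p7 via ε: add p6.
From p6 via ε: add p1.
No new states can be added; the closed set is {p0, p1, p2, p4, p5, p6, p7, p8}.

{p0, p1, p2, p4, p5, p6, p7, p8}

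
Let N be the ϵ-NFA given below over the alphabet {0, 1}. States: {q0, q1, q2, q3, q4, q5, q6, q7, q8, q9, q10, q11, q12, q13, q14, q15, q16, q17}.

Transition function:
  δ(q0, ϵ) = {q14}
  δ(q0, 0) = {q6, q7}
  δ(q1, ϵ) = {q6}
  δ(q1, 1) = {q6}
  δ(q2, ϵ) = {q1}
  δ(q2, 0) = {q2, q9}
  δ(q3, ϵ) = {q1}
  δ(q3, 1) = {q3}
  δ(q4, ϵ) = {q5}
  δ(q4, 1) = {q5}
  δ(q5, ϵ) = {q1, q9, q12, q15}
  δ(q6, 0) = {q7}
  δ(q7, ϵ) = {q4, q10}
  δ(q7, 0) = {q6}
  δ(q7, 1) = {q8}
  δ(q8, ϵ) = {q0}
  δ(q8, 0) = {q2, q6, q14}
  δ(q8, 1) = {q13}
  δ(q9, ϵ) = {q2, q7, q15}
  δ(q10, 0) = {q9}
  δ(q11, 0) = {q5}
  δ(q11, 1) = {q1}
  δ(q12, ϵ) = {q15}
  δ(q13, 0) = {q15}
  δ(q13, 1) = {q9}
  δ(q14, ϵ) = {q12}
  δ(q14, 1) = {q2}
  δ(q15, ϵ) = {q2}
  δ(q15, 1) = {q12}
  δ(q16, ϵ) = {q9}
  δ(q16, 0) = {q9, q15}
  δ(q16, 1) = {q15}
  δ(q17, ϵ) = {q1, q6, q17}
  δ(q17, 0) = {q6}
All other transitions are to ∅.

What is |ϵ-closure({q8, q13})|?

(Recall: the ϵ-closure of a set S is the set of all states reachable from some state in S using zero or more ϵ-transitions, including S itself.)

9

Start with {q8, q13}.
From q8 via ϵ: add q0.
From q0 via ϵ: add q14.
From q14 via ϵ: add q12.
From q12 via ϵ: add q15.
From q15 via ϵ: add q2.
From q2 via ϵ: add q1.
From q1 via ϵ: add q6.
ϵ-closure = {q0, q1, q2, q6, q8, q12, q13, q14, q15}, which has 9 states.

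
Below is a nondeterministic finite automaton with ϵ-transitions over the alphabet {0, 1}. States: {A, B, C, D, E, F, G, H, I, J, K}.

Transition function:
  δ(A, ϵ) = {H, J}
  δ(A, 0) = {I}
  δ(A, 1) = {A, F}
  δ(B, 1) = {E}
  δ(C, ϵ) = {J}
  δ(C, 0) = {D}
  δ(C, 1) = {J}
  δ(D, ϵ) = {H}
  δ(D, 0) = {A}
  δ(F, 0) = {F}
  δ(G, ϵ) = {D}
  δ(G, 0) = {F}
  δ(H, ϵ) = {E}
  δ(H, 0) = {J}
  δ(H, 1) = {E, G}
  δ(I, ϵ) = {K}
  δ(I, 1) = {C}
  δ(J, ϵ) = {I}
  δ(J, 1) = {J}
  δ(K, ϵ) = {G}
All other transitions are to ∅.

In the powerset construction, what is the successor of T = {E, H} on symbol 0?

H on 0 → {J}.
No 0-transition from E.
Union after reading 0: {J}.
Now take the ϵ-closure:
From J via ϵ: add I.
From I via ϵ: add K.
From K via ϵ: add G.
From G via ϵ: add D.
From D via ϵ: add H.
From H via ϵ: add E.
No new states can be added; the closed set is {D, E, G, H, I, J, K}.

{D, E, G, H, I, J, K}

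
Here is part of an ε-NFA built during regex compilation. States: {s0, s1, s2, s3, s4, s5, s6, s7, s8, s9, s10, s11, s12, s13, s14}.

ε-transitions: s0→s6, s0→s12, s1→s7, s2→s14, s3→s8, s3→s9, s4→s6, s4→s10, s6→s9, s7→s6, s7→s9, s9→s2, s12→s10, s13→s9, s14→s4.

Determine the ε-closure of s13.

Start with {s13}.
From s13 via ε: add s9.
From s9 via ε: add s2.
From s2 via ε: add s14.
From s14 via ε: add s4.
From s4 via ε: add s6, s10.
No new states can be added; the closed set is {s2, s4, s6, s9, s10, s13, s14}.

{s2, s4, s6, s9, s10, s13, s14}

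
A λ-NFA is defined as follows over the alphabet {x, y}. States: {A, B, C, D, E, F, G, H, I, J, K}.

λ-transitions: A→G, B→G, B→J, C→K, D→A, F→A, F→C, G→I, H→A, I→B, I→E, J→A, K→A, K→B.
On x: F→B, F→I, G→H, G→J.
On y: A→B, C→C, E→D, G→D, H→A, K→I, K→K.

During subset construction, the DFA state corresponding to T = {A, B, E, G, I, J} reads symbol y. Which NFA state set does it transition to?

A on y → {B}.
E on y → {D}.
G on y → {D}.
No y-transition from B, I, J.
Union after reading y: {B, D}.
Now take the λ-closure:
From B via λ: add G, J.
From D via λ: add A.
From G via λ: add I.
From I via λ: add E.
No new states can be added; the closed set is {A, B, D, E, G, I, J}.

{A, B, D, E, G, I, J}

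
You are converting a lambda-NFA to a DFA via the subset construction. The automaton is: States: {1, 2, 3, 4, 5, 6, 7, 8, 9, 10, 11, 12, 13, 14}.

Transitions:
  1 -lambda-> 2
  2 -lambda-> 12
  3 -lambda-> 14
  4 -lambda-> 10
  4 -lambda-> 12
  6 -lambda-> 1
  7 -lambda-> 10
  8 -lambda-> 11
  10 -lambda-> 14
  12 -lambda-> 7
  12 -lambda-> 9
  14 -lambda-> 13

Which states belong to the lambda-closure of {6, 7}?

{1, 2, 6, 7, 9, 10, 12, 13, 14}

Start with {6, 7}.
From 6 via lambda: add 1.
From 7 via lambda: add 10.
From 1 via lambda: add 2.
From 10 via lambda: add 14.
From 2 via lambda: add 12.
From 14 via lambda: add 13.
From 12 via lambda: add 9.
No new states can be added; the closed set is {1, 2, 6, 7, 9, 10, 12, 13, 14}.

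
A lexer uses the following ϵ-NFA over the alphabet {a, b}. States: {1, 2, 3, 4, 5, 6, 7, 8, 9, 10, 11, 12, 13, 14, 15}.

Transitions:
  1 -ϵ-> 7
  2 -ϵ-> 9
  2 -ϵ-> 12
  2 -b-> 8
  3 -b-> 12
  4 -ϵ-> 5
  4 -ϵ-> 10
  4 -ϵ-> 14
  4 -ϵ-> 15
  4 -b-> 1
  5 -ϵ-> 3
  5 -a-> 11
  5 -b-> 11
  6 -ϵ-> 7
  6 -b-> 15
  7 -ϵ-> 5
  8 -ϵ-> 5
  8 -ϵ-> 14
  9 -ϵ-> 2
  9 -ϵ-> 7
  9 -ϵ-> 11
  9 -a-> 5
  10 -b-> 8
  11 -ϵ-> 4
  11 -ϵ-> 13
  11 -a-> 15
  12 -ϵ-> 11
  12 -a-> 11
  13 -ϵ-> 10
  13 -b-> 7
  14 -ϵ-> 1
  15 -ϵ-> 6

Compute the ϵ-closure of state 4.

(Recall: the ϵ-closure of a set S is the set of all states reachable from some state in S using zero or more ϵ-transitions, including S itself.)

Start with {4}.
From 4 via ϵ: add 5, 10, 14, 15.
From 5 via ϵ: add 3.
From 14 via ϵ: add 1.
From 15 via ϵ: add 6.
From 1 via ϵ: add 7.
No new states can be added; the closed set is {1, 3, 4, 5, 6, 7, 10, 14, 15}.

{1, 3, 4, 5, 6, 7, 10, 14, 15}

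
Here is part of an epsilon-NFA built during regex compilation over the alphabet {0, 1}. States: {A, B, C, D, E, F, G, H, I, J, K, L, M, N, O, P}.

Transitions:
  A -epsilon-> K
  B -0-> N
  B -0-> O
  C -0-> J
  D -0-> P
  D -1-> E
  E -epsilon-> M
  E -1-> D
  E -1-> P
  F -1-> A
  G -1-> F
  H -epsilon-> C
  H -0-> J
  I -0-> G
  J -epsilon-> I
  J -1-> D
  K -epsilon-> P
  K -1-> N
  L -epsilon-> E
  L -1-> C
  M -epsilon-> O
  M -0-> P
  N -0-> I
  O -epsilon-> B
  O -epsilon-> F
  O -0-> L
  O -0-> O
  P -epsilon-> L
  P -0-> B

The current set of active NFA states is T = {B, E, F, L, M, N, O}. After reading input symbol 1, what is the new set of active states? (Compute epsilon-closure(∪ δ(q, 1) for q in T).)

E on 1 → {D, P}.
F on 1 → {A}.
L on 1 → {C}.
No 1-transition from B, M, N, O.
Union after reading 1: {A, C, D, P}.
Now take the epsilon-closure:
From A via epsilon: add K.
From P via epsilon: add L.
From L via epsilon: add E.
From E via epsilon: add M.
From M via epsilon: add O.
From O via epsilon: add B, F.
No new states can be added; the closed set is {A, B, C, D, E, F, K, L, M, O, P}.

{A, B, C, D, E, F, K, L, M, O, P}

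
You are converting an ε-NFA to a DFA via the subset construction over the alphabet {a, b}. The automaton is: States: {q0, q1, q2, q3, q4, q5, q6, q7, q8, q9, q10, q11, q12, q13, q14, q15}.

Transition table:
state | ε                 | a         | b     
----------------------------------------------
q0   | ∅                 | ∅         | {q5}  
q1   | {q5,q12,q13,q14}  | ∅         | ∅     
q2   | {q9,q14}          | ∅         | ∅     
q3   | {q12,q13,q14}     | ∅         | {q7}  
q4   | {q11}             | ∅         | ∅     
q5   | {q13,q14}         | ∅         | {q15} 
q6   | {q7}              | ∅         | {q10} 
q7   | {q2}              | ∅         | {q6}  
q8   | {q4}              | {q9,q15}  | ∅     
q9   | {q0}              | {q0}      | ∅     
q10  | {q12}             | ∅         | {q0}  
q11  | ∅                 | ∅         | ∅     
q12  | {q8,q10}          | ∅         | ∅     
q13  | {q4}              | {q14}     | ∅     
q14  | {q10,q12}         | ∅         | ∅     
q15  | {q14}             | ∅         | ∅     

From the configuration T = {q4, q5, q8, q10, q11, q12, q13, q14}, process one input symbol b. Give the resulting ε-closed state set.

q5 on b → {q15}.
q10 on b → {q0}.
No b-transition from q4, q8, q11, q12, q13, q14.
Union after reading b: {q0, q15}.
Now take the ε-closure:
From q15 via ε: add q14.
From q14 via ε: add q10, q12.
From q12 via ε: add q8.
From q8 via ε: add q4.
From q4 via ε: add q11.
No new states can be added; the closed set is {q0, q4, q8, q10, q11, q12, q14, q15}.

{q0, q4, q8, q10, q11, q12, q14, q15}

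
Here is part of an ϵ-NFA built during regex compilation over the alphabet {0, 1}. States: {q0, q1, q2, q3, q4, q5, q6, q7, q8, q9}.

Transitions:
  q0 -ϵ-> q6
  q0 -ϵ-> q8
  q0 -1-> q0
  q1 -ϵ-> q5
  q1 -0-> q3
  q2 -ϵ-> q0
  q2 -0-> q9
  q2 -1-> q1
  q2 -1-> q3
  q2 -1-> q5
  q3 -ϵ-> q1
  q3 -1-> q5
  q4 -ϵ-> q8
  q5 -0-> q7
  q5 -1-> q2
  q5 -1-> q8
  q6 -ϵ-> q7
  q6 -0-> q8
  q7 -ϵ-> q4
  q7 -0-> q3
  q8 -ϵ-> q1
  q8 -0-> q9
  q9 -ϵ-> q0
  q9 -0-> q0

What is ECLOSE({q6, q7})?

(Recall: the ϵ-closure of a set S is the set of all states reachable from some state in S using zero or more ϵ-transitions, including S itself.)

{q1, q4, q5, q6, q7, q8}

Start with {q6, q7}.
From q7 via ϵ: add q4.
From q4 via ϵ: add q8.
From q8 via ϵ: add q1.
From q1 via ϵ: add q5.
No new states can be added; the closed set is {q1, q4, q5, q6, q7, q8}.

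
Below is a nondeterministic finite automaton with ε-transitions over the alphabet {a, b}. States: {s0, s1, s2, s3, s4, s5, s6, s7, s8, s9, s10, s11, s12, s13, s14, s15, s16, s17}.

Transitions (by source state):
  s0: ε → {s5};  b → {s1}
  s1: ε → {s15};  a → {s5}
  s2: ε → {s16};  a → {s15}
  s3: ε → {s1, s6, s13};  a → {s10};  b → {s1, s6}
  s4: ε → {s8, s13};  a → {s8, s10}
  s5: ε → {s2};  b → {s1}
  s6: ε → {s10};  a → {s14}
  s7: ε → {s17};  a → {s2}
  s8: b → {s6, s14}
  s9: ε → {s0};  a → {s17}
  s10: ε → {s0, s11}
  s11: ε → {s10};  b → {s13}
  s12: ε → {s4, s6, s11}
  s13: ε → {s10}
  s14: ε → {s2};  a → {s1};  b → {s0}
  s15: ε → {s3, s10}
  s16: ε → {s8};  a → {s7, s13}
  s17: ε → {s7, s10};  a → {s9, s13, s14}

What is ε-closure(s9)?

{s0, s2, s5, s8, s9, s16}

Start with {s9}.
From s9 via ε: add s0.
From s0 via ε: add s5.
From s5 via ε: add s2.
From s2 via ε: add s16.
From s16 via ε: add s8.
No new states can be added; the closed set is {s0, s2, s5, s8, s9, s16}.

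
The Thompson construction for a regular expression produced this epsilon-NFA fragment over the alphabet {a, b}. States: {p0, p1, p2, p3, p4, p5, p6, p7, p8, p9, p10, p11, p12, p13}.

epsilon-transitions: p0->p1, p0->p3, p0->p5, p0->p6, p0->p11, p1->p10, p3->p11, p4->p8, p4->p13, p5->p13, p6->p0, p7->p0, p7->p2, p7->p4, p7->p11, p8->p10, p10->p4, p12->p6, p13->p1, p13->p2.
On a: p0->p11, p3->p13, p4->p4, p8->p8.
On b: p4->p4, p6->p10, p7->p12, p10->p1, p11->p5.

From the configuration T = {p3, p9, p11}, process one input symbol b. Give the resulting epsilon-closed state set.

{p1, p2, p4, p5, p8, p10, p13}

p11 on b → {p5}.
No b-transition from p3, p9.
Union after reading b: {p5}.
Now take the epsilon-closure:
From p5 via epsilon: add p13.
From p13 via epsilon: add p1, p2.
From p1 via epsilon: add p10.
From p10 via epsilon: add p4.
From p4 via epsilon: add p8.
No new states can be added; the closed set is {p1, p2, p4, p5, p8, p10, p13}.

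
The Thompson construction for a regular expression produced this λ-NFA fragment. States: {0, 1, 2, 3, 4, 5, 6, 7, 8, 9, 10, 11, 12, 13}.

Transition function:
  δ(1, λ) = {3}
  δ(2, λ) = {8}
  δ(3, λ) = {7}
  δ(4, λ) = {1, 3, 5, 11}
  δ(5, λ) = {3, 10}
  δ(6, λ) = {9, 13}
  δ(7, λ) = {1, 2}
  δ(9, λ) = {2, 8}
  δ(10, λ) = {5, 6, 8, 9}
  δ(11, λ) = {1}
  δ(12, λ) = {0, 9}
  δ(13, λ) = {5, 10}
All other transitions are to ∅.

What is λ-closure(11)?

{1, 2, 3, 7, 8, 11}

Start with {11}.
From 11 via λ: add 1.
From 1 via λ: add 3.
From 3 via λ: add 7.
From 7 via λ: add 2.
From 2 via λ: add 8.
No new states can be added; the closed set is {1, 2, 3, 7, 8, 11}.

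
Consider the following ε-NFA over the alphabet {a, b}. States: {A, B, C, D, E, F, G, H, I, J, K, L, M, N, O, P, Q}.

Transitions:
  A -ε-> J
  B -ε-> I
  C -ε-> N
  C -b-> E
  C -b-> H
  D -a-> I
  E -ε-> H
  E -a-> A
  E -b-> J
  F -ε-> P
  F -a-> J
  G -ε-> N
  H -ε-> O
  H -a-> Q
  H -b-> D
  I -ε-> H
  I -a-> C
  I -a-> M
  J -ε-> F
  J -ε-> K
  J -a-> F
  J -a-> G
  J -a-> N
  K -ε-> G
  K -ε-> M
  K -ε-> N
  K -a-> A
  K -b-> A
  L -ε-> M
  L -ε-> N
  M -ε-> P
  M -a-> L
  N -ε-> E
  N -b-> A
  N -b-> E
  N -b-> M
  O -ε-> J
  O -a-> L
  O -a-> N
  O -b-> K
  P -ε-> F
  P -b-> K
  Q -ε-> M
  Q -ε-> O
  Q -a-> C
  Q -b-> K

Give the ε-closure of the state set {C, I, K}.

Start with {C, I, K}.
From C via ε: add N.
From I via ε: add H.
From K via ε: add G, M.
From H via ε: add O.
From M via ε: add P.
From N via ε: add E.
From O via ε: add J.
From P via ε: add F.
No new states can be added; the closed set is {C, E, F, G, H, I, J, K, M, N, O, P}.

{C, E, F, G, H, I, J, K, M, N, O, P}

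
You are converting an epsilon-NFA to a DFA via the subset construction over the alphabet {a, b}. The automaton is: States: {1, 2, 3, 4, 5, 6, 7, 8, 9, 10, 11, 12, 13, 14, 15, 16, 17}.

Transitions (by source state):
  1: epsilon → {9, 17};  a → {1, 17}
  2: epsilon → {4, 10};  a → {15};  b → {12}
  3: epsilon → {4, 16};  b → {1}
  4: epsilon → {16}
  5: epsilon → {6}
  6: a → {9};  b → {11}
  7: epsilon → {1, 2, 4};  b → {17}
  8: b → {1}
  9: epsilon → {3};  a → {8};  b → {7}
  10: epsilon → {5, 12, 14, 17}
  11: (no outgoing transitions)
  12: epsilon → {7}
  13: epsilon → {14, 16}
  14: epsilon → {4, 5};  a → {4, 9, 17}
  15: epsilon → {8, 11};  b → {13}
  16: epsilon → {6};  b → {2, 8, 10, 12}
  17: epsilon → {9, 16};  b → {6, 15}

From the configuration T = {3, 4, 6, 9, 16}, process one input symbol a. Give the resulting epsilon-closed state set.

{3, 4, 6, 8, 9, 16}

6 on a → {9}.
9 on a → {8}.
No a-transition from 3, 4, 16.
Union after reading a: {8, 9}.
Now take the epsilon-closure:
From 9 via epsilon: add 3.
From 3 via epsilon: add 4, 16.
From 16 via epsilon: add 6.
No new states can be added; the closed set is {3, 4, 6, 8, 9, 16}.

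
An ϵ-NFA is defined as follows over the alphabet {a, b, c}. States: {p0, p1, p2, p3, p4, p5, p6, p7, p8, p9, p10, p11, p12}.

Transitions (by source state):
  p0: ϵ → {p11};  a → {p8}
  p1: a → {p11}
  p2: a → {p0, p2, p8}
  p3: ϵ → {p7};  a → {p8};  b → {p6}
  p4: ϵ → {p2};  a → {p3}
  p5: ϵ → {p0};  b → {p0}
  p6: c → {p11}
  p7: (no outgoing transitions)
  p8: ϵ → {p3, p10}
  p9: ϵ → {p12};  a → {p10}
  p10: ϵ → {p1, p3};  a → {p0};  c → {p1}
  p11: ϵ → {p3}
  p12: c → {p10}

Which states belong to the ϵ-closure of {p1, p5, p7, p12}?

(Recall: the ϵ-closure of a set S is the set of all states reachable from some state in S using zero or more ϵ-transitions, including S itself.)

{p0, p1, p3, p5, p7, p11, p12}

Start with {p1, p5, p7, p12}.
From p5 via ϵ: add p0.
From p0 via ϵ: add p11.
From p11 via ϵ: add p3.
No new states can be added; the closed set is {p0, p1, p3, p5, p7, p11, p12}.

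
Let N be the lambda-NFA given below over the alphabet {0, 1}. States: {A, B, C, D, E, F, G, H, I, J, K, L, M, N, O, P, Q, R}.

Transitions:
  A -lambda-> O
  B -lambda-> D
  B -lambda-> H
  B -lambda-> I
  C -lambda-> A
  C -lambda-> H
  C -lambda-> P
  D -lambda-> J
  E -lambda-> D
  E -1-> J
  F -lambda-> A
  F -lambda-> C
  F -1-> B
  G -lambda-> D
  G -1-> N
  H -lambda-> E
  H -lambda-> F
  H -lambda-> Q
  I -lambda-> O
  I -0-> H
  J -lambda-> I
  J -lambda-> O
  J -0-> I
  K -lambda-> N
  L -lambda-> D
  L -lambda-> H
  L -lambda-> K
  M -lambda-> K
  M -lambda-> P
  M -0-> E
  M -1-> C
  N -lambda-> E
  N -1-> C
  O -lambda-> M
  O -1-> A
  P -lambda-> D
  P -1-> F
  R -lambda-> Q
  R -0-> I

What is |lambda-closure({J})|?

9

Start with {J}.
From J via lambda: add I, O.
From O via lambda: add M.
From M via lambda: add K, P.
From K via lambda: add N.
From P via lambda: add D.
From N via lambda: add E.
lambda-closure = {D, E, I, J, K, M, N, O, P}, which has 9 states.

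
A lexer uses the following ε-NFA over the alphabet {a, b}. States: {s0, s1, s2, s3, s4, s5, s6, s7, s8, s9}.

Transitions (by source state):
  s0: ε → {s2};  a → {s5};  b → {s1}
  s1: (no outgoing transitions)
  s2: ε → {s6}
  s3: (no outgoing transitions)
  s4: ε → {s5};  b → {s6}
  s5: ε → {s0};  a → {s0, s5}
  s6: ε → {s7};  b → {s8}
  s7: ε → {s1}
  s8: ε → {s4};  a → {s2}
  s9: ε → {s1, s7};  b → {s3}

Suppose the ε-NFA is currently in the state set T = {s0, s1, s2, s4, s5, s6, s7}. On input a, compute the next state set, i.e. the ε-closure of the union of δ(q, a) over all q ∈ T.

s0 on a → {s5}.
s5 on a → {s0, s5}.
No a-transition from s1, s2, s4, s6, s7.
Union after reading a: {s0, s5}.
Now take the ε-closure:
From s0 via ε: add s2.
From s2 via ε: add s6.
From s6 via ε: add s7.
From s7 via ε: add s1.
No new states can be added; the closed set is {s0, s1, s2, s5, s6, s7}.

{s0, s1, s2, s5, s6, s7}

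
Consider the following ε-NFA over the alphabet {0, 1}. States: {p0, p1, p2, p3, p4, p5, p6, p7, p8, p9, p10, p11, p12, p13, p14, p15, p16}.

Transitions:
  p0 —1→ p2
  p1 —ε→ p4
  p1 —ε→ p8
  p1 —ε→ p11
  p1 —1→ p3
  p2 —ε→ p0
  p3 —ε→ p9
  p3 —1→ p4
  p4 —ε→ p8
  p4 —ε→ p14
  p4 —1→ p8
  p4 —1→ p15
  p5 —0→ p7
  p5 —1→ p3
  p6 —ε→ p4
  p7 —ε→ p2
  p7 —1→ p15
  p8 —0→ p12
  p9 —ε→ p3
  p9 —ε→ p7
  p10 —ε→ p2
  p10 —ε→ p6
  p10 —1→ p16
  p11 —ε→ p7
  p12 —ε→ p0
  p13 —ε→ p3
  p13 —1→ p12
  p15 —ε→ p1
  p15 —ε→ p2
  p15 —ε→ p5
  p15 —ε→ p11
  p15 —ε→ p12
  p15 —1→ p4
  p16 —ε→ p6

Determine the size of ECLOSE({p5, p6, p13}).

11

Start with {p5, p6, p13}.
From p6 via ε: add p4.
From p13 via ε: add p3.
From p3 via ε: add p9.
From p4 via ε: add p8, p14.
From p9 via ε: add p7.
From p7 via ε: add p2.
From p2 via ε: add p0.
ε-closure = {p0, p2, p3, p4, p5, p6, p7, p8, p9, p13, p14}, which has 11 states.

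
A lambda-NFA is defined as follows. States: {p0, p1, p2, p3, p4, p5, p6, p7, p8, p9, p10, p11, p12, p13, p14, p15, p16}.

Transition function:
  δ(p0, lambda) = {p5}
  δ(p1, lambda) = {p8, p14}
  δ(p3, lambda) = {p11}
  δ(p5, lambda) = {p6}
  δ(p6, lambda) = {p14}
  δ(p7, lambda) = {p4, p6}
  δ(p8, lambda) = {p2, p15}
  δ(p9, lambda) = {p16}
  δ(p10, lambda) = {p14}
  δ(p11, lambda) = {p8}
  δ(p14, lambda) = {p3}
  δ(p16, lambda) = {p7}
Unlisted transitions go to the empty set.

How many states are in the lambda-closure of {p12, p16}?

Start with {p12, p16}.
From p16 via lambda: add p7.
From p7 via lambda: add p4, p6.
From p6 via lambda: add p14.
From p14 via lambda: add p3.
From p3 via lambda: add p11.
From p11 via lambda: add p8.
From p8 via lambda: add p2, p15.
lambda-closure = {p2, p3, p4, p6, p7, p8, p11, p12, p14, p15, p16}, which has 11 states.

11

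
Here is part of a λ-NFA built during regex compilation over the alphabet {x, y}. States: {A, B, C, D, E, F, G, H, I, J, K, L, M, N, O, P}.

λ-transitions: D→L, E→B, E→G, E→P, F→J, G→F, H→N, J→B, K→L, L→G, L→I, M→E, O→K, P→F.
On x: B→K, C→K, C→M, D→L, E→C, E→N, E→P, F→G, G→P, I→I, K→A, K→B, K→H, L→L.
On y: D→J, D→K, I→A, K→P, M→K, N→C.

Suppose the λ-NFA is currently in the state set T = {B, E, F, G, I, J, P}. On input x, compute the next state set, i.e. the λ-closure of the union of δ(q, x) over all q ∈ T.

B on x → {K}.
E on x → {C, N, P}.
F on x → {G}.
G on x → {P}.
I on x → {I}.
No x-transition from J, P.
Union after reading x: {C, G, I, K, N, P}.
Now take the λ-closure:
From G via λ: add F.
From K via λ: add L.
From F via λ: add J.
From J via λ: add B.
No new states can be added; the closed set is {B, C, F, G, I, J, K, L, N, P}.

{B, C, F, G, I, J, K, L, N, P}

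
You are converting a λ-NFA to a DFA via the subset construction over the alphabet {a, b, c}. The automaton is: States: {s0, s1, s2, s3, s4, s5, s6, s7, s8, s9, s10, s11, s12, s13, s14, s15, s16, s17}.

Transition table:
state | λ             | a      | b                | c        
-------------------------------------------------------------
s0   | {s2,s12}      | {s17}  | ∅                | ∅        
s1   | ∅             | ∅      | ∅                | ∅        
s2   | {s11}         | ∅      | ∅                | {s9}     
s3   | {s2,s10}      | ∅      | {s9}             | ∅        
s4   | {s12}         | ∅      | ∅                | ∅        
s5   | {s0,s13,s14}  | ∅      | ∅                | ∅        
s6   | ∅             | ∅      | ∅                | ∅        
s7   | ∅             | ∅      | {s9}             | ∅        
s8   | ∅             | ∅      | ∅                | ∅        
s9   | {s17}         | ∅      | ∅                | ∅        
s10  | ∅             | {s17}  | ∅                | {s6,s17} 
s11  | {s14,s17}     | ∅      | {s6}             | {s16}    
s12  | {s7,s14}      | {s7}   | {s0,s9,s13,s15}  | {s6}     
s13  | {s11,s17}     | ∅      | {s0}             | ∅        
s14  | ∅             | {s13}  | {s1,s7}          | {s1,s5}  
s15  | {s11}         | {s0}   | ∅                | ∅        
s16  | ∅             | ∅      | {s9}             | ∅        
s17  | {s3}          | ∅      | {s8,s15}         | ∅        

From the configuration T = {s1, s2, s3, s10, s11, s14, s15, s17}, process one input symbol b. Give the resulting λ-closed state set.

{s1, s2, s3, s6, s7, s8, s9, s10, s11, s14, s15, s17}

s3 on b → {s9}.
s11 on b → {s6}.
s14 on b → {s1, s7}.
s17 on b → {s8, s15}.
No b-transition from s1, s2, s10, s15.
Union after reading b: {s1, s6, s7, s8, s9, s15}.
Now take the λ-closure:
From s9 via λ: add s17.
From s15 via λ: add s11.
From s11 via λ: add s14.
From s17 via λ: add s3.
From s3 via λ: add s2, s10.
No new states can be added; the closed set is {s1, s2, s3, s6, s7, s8, s9, s10, s11, s14, s15, s17}.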